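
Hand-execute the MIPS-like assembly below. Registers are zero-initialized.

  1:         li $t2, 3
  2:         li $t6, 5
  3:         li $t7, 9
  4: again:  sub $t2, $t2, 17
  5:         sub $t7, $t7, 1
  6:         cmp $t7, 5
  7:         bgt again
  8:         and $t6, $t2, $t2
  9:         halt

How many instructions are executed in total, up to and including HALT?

$t2=3
$t6=5
$t7=9
$t2=3-17=-14
$t7=9-1=8
cmp $t7, 5  (cmp 8,5)
bgt again: taken
$t2=(-14)-17=-31
$t7=8-1=7
cmp $t7, 5  (cmp 7,5)
bgt again: taken
$t2=(-31)-17=-48
$t7=7-1=6
cmp $t7, 5  (cmp 6,5)
bgt again: taken
$t2=(-48)-17=-65
$t7=6-1=5
cmp $t7, 5  (cmp 5,5)
bgt again: not taken
$t6=(-65)&(-65)=-65
halt.
Total executed instructions: 21.

21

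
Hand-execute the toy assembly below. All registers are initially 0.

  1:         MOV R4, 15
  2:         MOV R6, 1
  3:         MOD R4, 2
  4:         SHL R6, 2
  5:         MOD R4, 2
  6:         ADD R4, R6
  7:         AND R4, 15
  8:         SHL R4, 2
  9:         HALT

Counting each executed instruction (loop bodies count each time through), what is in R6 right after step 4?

4

MOV R4, 15 → R4=15
MOV R6, 1 → R6=1
MOD R4, 2 → R4=15%2=1
SHL R6, 2 → R6=1<<2=4
After step 4: R6 = 4.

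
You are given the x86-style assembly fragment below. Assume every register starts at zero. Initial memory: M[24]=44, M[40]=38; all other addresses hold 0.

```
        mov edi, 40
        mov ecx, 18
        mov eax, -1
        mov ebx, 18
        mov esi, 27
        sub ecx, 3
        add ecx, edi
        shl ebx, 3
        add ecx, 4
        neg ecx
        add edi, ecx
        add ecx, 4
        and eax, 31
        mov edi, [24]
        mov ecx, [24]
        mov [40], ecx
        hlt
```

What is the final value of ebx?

144

edi=40
ecx=18
eax=-1
ebx=18
esi=27
ecx=18-3=15
ecx=15+40=55
ebx=18<<3=144
ecx=55+4=59
ecx=-(59)=-59
edi=40+(-59)=-19
ecx=(-59)+4=-55
eax=(-1)&31=31
edi=M[24]=44
ecx=M[24]=44
mov [40], ecx → M[40]=44
halt.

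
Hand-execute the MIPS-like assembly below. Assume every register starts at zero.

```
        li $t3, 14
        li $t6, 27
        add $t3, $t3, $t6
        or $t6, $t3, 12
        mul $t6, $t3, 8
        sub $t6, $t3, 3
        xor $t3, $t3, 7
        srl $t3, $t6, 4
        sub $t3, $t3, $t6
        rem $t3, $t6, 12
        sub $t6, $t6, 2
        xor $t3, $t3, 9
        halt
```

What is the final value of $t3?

11

$t3=14
$t6=27
$t3=14+27=41
$t6=41|12=45
$t6=41*8=328
$t6=41-3=38
$t3=41^7=46
$t3=38>>4=2
$t3=2-38=-36
$t3=38%12=2
$t6=38-2=36
$t3=2^9=11
halt.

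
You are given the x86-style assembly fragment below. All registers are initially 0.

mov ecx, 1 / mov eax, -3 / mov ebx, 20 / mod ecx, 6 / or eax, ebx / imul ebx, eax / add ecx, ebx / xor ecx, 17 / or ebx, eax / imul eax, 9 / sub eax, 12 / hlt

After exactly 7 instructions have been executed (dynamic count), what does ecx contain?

-59

after mov ecx, 1: ecx=1
after mov eax, -3: eax=-3
after mov ebx, 20: ebx=20
after mod ecx, 6: ecx=1%6=1
after or eax, ebx: eax=(-3)|20=-3
after imul ebx, eax: ebx=20*(-3)=-60
after add ecx, ebx: ecx=1+(-60)=-59
After step 7: ecx = -59.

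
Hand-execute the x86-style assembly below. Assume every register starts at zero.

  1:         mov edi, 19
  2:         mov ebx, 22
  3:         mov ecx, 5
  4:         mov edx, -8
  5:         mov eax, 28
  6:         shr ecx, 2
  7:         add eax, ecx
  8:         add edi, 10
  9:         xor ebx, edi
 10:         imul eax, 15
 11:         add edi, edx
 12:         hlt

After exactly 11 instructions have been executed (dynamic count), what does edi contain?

21

mov edi, 19 → edi=19
mov ebx, 22 → ebx=22
mov ecx, 5 → ecx=5
mov edx, -8 → edx=-8
mov eax, 28 → eax=28
shr ecx, 2 → ecx=5>>2=1
add eax, ecx → eax=28+1=29
add edi, 10 → edi=19+10=29
xor ebx, edi → ebx=22^29=11
imul eax, 15 → eax=29*15=435
add edi, edx → edi=29+(-8)=21
After step 11: edi = 21.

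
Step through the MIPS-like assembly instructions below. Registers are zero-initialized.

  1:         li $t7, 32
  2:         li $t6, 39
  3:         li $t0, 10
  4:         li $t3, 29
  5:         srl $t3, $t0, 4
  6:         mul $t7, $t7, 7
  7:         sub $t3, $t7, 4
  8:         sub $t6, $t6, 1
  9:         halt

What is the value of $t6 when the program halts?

li $t7, 32 → $t7=32
li $t6, 39 → $t6=39
li $t0, 10 → $t0=10
li $t3, 29 → $t3=29
srl $t3, $t0, 4 → $t3=10>>4=0
mul $t7, $t7, 7 → $t7=32*7=224
sub $t3, $t7, 4 → $t3=224-4=220
sub $t6, $t6, 1 → $t6=39-1=38
halt.

38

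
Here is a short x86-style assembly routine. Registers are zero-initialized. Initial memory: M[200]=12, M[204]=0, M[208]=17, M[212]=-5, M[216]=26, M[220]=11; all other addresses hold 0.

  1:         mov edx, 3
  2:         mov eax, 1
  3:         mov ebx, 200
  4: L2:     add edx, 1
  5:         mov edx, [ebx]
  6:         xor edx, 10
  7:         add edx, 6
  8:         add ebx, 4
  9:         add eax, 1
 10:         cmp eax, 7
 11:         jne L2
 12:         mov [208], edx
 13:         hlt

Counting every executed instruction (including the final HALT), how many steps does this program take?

53

edx=3
eax=1
ebx=200
edx=3+1=4
edx=M[200]=12
edx=12^10=6
edx=6+6=12
ebx=200+4=204
eax=1+1=2
cmp eax, 7  (cmp 2,7)
jne L2: taken
edx=12+1=13
edx=M[204]=0
edx=0^10=10
edx=10+6=16
ebx=204+4=208
eax=2+1=3
cmp eax, 7  (cmp 3,7)
jne L2: taken
edx=16+1=17
edx=M[208]=17
edx=17^10=27
edx=27+6=33
ebx=208+4=212
eax=3+1=4
cmp eax, 7  (cmp 4,7)
jne L2: taken
edx=33+1=34
edx=M[212]=-5
edx=(-5)^10=-15
edx=(-15)+6=-9
ebx=212+4=216
eax=4+1=5
cmp eax, 7  (cmp 5,7)
jne L2: taken
edx=(-9)+1=-8
edx=M[216]=26
edx=26^10=16
edx=16+6=22
ebx=216+4=220
eax=5+1=6
cmp eax, 7  (cmp 6,7)
jne L2: taken
edx=22+1=23
edx=M[220]=11
edx=11^10=1
edx=1+6=7
ebx=220+4=224
eax=6+1=7
cmp eax, 7  (cmp 7,7)
jne L2: not taken
mov [208], edx → M[208]=7
halt.
Total executed instructions: 53.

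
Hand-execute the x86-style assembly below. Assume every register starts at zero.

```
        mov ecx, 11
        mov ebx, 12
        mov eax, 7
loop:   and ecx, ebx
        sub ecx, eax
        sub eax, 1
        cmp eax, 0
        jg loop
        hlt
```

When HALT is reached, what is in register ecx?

3

mov ecx, 11 → ecx=11
mov ebx, 12 → ebx=12
mov eax, 7 → eax=7
and ecx, ebx → ecx=11&12=8
sub ecx, eax → ecx=8-7=1
sub eax, 1 → eax=7-1=6
cmp eax, 0  (cmp 6,0)
jg loop: taken
and ecx, ebx → ecx=1&12=0
sub ecx, eax → ecx=0-6=-6
sub eax, 1 → eax=6-1=5
cmp eax, 0  (cmp 5,0)
jg loop: taken
and ecx, ebx → ecx=(-6)&12=8
sub ecx, eax → ecx=8-5=3
sub eax, 1 → eax=5-1=4
cmp eax, 0  (cmp 4,0)
jg loop: taken
and ecx, ebx → ecx=3&12=0
sub ecx, eax → ecx=0-4=-4
sub eax, 1 → eax=4-1=3
cmp eax, 0  (cmp 3,0)
jg loop: taken
and ecx, ebx → ecx=(-4)&12=12
sub ecx, eax → ecx=12-3=9
sub eax, 1 → eax=3-1=2
cmp eax, 0  (cmp 2,0)
jg loop: taken
and ecx, ebx → ecx=9&12=8
sub ecx, eax → ecx=8-2=6
sub eax, 1 → eax=2-1=1
cmp eax, 0  (cmp 1,0)
jg loop: taken
and ecx, ebx → ecx=6&12=4
sub ecx, eax → ecx=4-1=3
sub eax, 1 → eax=1-1=0
cmp eax, 0  (cmp 0,0)
jg loop: not taken
halt.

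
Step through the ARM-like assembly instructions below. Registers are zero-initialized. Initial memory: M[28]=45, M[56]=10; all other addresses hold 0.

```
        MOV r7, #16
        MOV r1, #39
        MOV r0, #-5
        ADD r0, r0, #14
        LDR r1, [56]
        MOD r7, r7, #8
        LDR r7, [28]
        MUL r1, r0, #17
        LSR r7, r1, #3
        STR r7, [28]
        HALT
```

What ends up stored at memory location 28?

19

MOV r7, #16 → r7=16
MOV r1, #39 → r1=39
MOV r0, #-5 → r0=-5
ADD r0, r0, #14 → r0=(-5)+14=9
LDR r1, [56] → r1=M[56]=10
MOD r7, r7, #8 → r7=16%8=0
LDR r7, [28] → r7=M[28]=45
MUL r1, r0, #17 → r1=9*17=153
LSR r7, r1, #3 → r7=153>>3=19
STR r7, [28] → M[28]=19
halt.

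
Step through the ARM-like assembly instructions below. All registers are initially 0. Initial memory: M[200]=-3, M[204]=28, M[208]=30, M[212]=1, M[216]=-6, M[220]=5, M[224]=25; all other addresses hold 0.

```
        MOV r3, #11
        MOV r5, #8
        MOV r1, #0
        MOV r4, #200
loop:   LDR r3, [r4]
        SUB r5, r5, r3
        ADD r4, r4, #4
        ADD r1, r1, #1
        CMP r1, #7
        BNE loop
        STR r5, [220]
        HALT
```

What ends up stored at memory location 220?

-72

MOV r3, #11 → r3=11
MOV r5, #8 → r5=8
MOV r1, #0 → r1=0
MOV r4, #200 → r4=200
LDR r3, [r4] → r3=M[200]=-3
SUB r5, r5, r3 → r5=8-(-3)=11
ADD r4, r4, #4 → r4=200+4=204
ADD r1, r1, #1 → r1=0+1=1
CMP r1, #7  (cmp 1,7)
BNE loop: taken
LDR r3, [r4] → r3=M[204]=28
SUB r5, r5, r3 → r5=11-28=-17
ADD r4, r4, #4 → r4=204+4=208
ADD r1, r1, #1 → r1=1+1=2
CMP r1, #7  (cmp 2,7)
BNE loop: taken
LDR r3, [r4] → r3=M[208]=30
SUB r5, r5, r3 → r5=(-17)-30=-47
ADD r4, r4, #4 → r4=208+4=212
ADD r1, r1, #1 → r1=2+1=3
CMP r1, #7  (cmp 3,7)
BNE loop: taken
LDR r3, [r4] → r3=M[212]=1
SUB r5, r5, r3 → r5=(-47)-1=-48
ADD r4, r4, #4 → r4=212+4=216
ADD r1, r1, #1 → r1=3+1=4
CMP r1, #7  (cmp 4,7)
BNE loop: taken
LDR r3, [r4] → r3=M[216]=-6
SUB r5, r5, r3 → r5=(-48)-(-6)=-42
ADD r4, r4, #4 → r4=216+4=220
ADD r1, r1, #1 → r1=4+1=5
CMP r1, #7  (cmp 5,7)
BNE loop: taken
LDR r3, [r4] → r3=M[220]=5
SUB r5, r5, r3 → r5=(-42)-5=-47
ADD r4, r4, #4 → r4=220+4=224
ADD r1, r1, #1 → r1=5+1=6
CMP r1, #7  (cmp 6,7)
BNE loop: taken
LDR r3, [r4] → r3=M[224]=25
SUB r5, r5, r3 → r5=(-47)-25=-72
ADD r4, r4, #4 → r4=224+4=228
ADD r1, r1, #1 → r1=6+1=7
CMP r1, #7  (cmp 7,7)
BNE loop: not taken
STR r5, [220] → M[220]=-72
halt.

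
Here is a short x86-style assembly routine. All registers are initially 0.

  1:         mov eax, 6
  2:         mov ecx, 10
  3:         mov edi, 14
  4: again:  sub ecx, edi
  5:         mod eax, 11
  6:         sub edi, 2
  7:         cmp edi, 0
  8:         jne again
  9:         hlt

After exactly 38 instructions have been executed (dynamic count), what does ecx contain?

mov eax, 6 → eax=6
mov ecx, 10 → ecx=10
mov edi, 14 → edi=14
sub ecx, edi → ecx=10-14=-4
mod eax, 11 → eax=6%11=6
sub edi, 2 → edi=14-2=12
cmp edi, 0  (cmp 12,0)
jne again: taken
sub ecx, edi → ecx=(-4)-12=-16
mod eax, 11 → eax=6%11=6
sub edi, 2 → edi=12-2=10
cmp edi, 0  (cmp 10,0)
jne again: taken
sub ecx, edi → ecx=(-16)-10=-26
mod eax, 11 → eax=6%11=6
sub edi, 2 → edi=10-2=8
cmp edi, 0  (cmp 8,0)
jne again: taken
sub ecx, edi → ecx=(-26)-8=-34
mod eax, 11 → eax=6%11=6
sub edi, 2 → edi=8-2=6
cmp edi, 0  (cmp 6,0)
jne again: taken
sub ecx, edi → ecx=(-34)-6=-40
mod eax, 11 → eax=6%11=6
sub edi, 2 → edi=6-2=4
cmp edi, 0  (cmp 4,0)
jne again: taken
sub ecx, edi → ecx=(-40)-4=-44
mod eax, 11 → eax=6%11=6
sub edi, 2 → edi=4-2=2
cmp edi, 0  (cmp 2,0)
jne again: taken
sub ecx, edi → ecx=(-44)-2=-46
mod eax, 11 → eax=6%11=6
sub edi, 2 → edi=2-2=0
cmp edi, 0  (cmp 0,0)
jne again: not taken
After step 38: ecx = -46.

-46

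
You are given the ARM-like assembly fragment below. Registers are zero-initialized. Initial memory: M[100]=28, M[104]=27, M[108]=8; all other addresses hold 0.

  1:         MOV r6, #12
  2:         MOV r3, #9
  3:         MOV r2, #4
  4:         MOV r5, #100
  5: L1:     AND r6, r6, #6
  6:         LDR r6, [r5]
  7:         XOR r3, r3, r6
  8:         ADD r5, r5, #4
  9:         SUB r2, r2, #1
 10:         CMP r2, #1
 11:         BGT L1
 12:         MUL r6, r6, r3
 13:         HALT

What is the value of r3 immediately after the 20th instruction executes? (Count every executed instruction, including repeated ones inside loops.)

MOV r6, #12 → r6=12
MOV r3, #9 → r3=9
MOV r2, #4 → r2=4
MOV r5, #100 → r5=100
AND r6, r6, #6 → r6=12&6=4
LDR r6, [r5] → r6=M[100]=28
XOR r3, r3, r6 → r3=9^28=21
ADD r5, r5, #4 → r5=100+4=104
SUB r2, r2, #1 → r2=4-1=3
CMP r2, #1  (cmp 3,1)
BGT L1: taken
AND r6, r6, #6 → r6=28&6=4
LDR r6, [r5] → r6=M[104]=27
XOR r3, r3, r6 → r3=21^27=14
ADD r5, r5, #4 → r5=104+4=108
SUB r2, r2, #1 → r2=3-1=2
CMP r2, #1  (cmp 2,1)
BGT L1: taken
AND r6, r6, #6 → r6=27&6=2
LDR r6, [r5] → r6=M[108]=8
After step 20: r3 = 14.

14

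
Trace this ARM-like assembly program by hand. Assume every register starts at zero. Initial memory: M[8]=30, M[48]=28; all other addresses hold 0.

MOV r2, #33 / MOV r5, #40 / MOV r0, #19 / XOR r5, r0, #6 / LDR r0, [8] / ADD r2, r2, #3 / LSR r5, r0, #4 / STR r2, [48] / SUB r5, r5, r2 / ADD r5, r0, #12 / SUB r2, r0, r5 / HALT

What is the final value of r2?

-12

after MOV r2, #33: r2=33
after MOV r5, #40: r5=40
after MOV r0, #19: r0=19
after XOR r5, r0, #6: r5=19^6=21
after LDR r0, [8]: r0=M[8]=30
after ADD r2, r2, #3: r2=33+3=36
after LSR r5, r0, #4: r5=30>>4=1
STR r2, [48] → M[48]=36
after SUB r5, r5, r2: r5=1-36=-35
after ADD r5, r0, #12: r5=30+12=42
after SUB r2, r0, r5: r2=30-42=-12
halt.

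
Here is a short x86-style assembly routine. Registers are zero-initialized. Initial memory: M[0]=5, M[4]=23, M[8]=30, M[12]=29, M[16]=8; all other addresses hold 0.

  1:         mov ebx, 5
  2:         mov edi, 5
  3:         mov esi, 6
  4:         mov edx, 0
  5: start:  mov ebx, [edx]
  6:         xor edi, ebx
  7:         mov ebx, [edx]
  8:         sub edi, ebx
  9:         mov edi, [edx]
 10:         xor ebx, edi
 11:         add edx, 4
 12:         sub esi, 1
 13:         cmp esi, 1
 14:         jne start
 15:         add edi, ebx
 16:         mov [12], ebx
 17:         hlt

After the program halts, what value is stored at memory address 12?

ebx=5
edi=5
esi=6
edx=0
ebx=M[0]=5
edi=5^5=0
ebx=M[0]=5
edi=0-5=-5
edi=M[0]=5
ebx=5^5=0
edx=0+4=4
esi=6-1=5
cmp esi, 1  (cmp 5,1)
jne start: taken
ebx=M[4]=23
edi=5^23=18
ebx=M[4]=23
edi=18-23=-5
edi=M[4]=23
ebx=23^23=0
edx=4+4=8
esi=5-1=4
cmp esi, 1  (cmp 4,1)
jne start: taken
ebx=M[8]=30
edi=23^30=9
ebx=M[8]=30
edi=9-30=-21
edi=M[8]=30
ebx=30^30=0
edx=8+4=12
esi=4-1=3
cmp esi, 1  (cmp 3,1)
jne start: taken
ebx=M[12]=29
edi=30^29=3
ebx=M[12]=29
edi=3-29=-26
edi=M[12]=29
ebx=29^29=0
edx=12+4=16
esi=3-1=2
cmp esi, 1  (cmp 2,1)
jne start: taken
ebx=M[16]=8
edi=29^8=21
ebx=M[16]=8
edi=21-8=13
edi=M[16]=8
ebx=8^8=0
edx=16+4=20
esi=2-1=1
cmp esi, 1  (cmp 1,1)
jne start: not taken
edi=8+0=8
mov [12], ebx → M[12]=0
halt.

0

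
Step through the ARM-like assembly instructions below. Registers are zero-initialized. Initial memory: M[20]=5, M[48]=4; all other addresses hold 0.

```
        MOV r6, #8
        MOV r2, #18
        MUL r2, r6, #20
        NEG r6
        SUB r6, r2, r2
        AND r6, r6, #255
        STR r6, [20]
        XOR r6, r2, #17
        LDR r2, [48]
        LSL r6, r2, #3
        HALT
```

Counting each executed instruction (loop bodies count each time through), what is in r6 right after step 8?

177

after MOV r6, #8: r6=8
after MOV r2, #18: r2=18
after MUL r2, r6, #20: r2=8*20=160
after NEG r6: r6=-(8)=-8
after SUB r6, r2, r2: r6=160-160=0
after AND r6, r6, #255: r6=0&255=0
STR r6, [20] → M[20]=0
after XOR r6, r2, #17: r6=160^17=177
After step 8: r6 = 177.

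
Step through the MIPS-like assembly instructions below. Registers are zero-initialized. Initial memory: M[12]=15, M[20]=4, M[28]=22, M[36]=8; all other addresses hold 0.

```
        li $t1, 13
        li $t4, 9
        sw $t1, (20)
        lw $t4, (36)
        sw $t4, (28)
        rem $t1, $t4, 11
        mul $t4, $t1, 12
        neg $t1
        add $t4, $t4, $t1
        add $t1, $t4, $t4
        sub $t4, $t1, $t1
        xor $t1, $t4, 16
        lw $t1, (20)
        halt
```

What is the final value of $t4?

0

$t1=13
$t4=9
sw $t1, (20) → M[20]=13
$t4=M[36]=8
sw $t4, (28) → M[28]=8
$t1=8%11=8
$t4=8*12=96
$t1=-(8)=-8
$t4=96+(-8)=88
$t1=88+88=176
$t4=176-176=0
$t1=0^16=16
$t1=M[20]=13
halt.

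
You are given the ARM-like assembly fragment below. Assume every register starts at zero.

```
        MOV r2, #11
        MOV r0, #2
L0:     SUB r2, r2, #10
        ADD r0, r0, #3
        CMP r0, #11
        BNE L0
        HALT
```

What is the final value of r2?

-19

r2=11
r0=2
r2=11-10=1
r0=2+3=5
CMP r0, #11  (cmp 5,11)
BNE L0: taken
r2=1-10=-9
r0=5+3=8
CMP r0, #11  (cmp 8,11)
BNE L0: taken
r2=(-9)-10=-19
r0=8+3=11
CMP r0, #11  (cmp 11,11)
BNE L0: not taken
halt.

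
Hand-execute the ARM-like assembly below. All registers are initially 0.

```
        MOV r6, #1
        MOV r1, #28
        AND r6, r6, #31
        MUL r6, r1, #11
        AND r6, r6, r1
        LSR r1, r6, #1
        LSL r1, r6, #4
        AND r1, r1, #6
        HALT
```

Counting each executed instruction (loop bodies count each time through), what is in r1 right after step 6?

10

MOV r6, #1 → r6=1
MOV r1, #28 → r1=28
AND r6, r6, #31 → r6=1&31=1
MUL r6, r1, #11 → r6=28*11=308
AND r6, r6, r1 → r6=308&28=20
LSR r1, r6, #1 → r1=20>>1=10
After step 6: r1 = 10.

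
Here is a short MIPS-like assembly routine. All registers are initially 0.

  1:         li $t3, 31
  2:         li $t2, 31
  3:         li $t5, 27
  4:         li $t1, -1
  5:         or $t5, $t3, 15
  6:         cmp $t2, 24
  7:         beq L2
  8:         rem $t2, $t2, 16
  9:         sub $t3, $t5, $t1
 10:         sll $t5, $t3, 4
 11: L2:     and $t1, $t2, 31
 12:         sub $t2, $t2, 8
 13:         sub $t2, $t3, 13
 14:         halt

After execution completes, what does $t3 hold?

32

after li $t3, 31: $t3=31
after li $t2, 31: $t2=31
after li $t5, 27: $t5=27
after li $t1, -1: $t1=-1
after or $t5, $t3, 15: $t5=31|15=31
cmp $t2, 24  (cmp 31,24)
beq L2: not taken
after rem $t2, $t2, 16: $t2=31%16=15
after sub $t3, $t5, $t1: $t3=31-(-1)=32
after sll $t5, $t3, 4: $t5=32<<4=512
after and $t1, $t2, 31: $t1=15&31=15
after sub $t2, $t2, 8: $t2=15-8=7
after sub $t2, $t3, 13: $t2=32-13=19
halt.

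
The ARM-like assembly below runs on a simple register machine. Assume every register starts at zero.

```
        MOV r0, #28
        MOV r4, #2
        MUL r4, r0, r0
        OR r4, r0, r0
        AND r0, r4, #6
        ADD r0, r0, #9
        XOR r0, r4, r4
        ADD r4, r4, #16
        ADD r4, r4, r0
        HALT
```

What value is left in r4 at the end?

MOV r0, #28 → r0=28
MOV r4, #2 → r4=2
MUL r4, r0, r0 → r4=28*28=784
OR r4, r0, r0 → r4=28|28=28
AND r0, r4, #6 → r0=28&6=4
ADD r0, r0, #9 → r0=4+9=13
XOR r0, r4, r4 → r0=28^28=0
ADD r4, r4, #16 → r4=28+16=44
ADD r4, r4, r0 → r4=44+0=44
halt.

44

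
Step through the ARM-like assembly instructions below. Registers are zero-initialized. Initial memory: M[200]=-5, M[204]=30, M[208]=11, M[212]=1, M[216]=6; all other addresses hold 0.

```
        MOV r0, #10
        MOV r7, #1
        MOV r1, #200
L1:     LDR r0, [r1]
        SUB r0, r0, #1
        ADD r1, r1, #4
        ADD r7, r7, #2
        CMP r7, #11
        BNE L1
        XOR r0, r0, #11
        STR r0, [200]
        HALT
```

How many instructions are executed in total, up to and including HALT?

MOV r0, #10 → r0=10
MOV r7, #1 → r7=1
MOV r1, #200 → r1=200
LDR r0, [r1] → r0=M[200]=-5
SUB r0, r0, #1 → r0=(-5)-1=-6
ADD r1, r1, #4 → r1=200+4=204
ADD r7, r7, #2 → r7=1+2=3
CMP r7, #11  (cmp 3,11)
BNE L1: taken
LDR r0, [r1] → r0=M[204]=30
SUB r0, r0, #1 → r0=30-1=29
ADD r1, r1, #4 → r1=204+4=208
ADD r7, r7, #2 → r7=3+2=5
CMP r7, #11  (cmp 5,11)
BNE L1: taken
LDR r0, [r1] → r0=M[208]=11
SUB r0, r0, #1 → r0=11-1=10
ADD r1, r1, #4 → r1=208+4=212
ADD r7, r7, #2 → r7=5+2=7
CMP r7, #11  (cmp 7,11)
BNE L1: taken
LDR r0, [r1] → r0=M[212]=1
SUB r0, r0, #1 → r0=1-1=0
ADD r1, r1, #4 → r1=212+4=216
ADD r7, r7, #2 → r7=7+2=9
CMP r7, #11  (cmp 9,11)
BNE L1: taken
LDR r0, [r1] → r0=M[216]=6
SUB r0, r0, #1 → r0=6-1=5
ADD r1, r1, #4 → r1=216+4=220
ADD r7, r7, #2 → r7=9+2=11
CMP r7, #11  (cmp 11,11)
BNE L1: not taken
XOR r0, r0, #11 → r0=5^11=14
STR r0, [200] → M[200]=14
halt.
Total executed instructions: 36.

36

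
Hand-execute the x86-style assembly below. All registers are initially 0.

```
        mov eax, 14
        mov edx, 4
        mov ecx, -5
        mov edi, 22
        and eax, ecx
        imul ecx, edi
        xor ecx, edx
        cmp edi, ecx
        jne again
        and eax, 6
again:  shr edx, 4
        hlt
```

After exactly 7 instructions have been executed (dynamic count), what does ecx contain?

after mov eax, 14: eax=14
after mov edx, 4: edx=4
after mov ecx, -5: ecx=-5
after mov edi, 22: edi=22
after and eax, ecx: eax=14&(-5)=10
after imul ecx, edi: ecx=(-5)*22=-110
after xor ecx, edx: ecx=(-110)^4=-106
After step 7: ecx = -106.

-106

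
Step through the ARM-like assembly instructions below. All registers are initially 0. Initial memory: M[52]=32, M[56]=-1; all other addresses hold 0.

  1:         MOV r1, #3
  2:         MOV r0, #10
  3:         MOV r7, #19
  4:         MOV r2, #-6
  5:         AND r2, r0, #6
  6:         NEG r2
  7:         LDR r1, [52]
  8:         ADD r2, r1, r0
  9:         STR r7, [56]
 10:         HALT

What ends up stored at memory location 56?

19

after MOV r1, #3: r1=3
after MOV r0, #10: r0=10
after MOV r7, #19: r7=19
after MOV r2, #-6: r2=-6
after AND r2, r0, #6: r2=10&6=2
after NEG r2: r2=-(2)=-2
after LDR r1, [52]: r1=M[52]=32
after ADD r2, r1, r0: r2=32+10=42
STR r7, [56] → M[56]=19
halt.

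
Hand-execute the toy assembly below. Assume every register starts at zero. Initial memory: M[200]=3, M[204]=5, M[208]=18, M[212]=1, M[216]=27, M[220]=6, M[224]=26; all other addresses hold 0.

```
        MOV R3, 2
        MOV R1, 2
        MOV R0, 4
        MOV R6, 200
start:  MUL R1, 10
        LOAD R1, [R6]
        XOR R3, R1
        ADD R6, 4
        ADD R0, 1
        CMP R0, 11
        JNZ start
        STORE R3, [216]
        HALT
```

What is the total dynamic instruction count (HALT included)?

55

after MOV R3, 2: R3=2
after MOV R1, 2: R1=2
after MOV R0, 4: R0=4
after MOV R6, 200: R6=200
after MUL R1, 10: R1=2*10=20
after LOAD R1, [R6]: R1=M[200]=3
after XOR R3, R1: R3=2^3=1
after ADD R6, 4: R6=200+4=204
after ADD R0, 1: R0=4+1=5
CMP R0, 11  (cmp 5,11)
JNZ start: taken
after MUL R1, 10: R1=3*10=30
after LOAD R1, [R6]: R1=M[204]=5
after XOR R3, R1: R3=1^5=4
after ADD R6, 4: R6=204+4=208
after ADD R0, 1: R0=5+1=6
CMP R0, 11  (cmp 6,11)
JNZ start: taken
after MUL R1, 10: R1=5*10=50
after LOAD R1, [R6]: R1=M[208]=18
after XOR R3, R1: R3=4^18=22
after ADD R6, 4: R6=208+4=212
after ADD R0, 1: R0=6+1=7
CMP R0, 11  (cmp 7,11)
JNZ start: taken
after MUL R1, 10: R1=18*10=180
after LOAD R1, [R6]: R1=M[212]=1
after XOR R3, R1: R3=22^1=23
after ADD R6, 4: R6=212+4=216
after ADD R0, 1: R0=7+1=8
CMP R0, 11  (cmp 8,11)
JNZ start: taken
after MUL R1, 10: R1=1*10=10
after LOAD R1, [R6]: R1=M[216]=27
after XOR R3, R1: R3=23^27=12
after ADD R6, 4: R6=216+4=220
after ADD R0, 1: R0=8+1=9
CMP R0, 11  (cmp 9,11)
JNZ start: taken
after MUL R1, 10: R1=27*10=270
after LOAD R1, [R6]: R1=M[220]=6
after XOR R3, R1: R3=12^6=10
after ADD R6, 4: R6=220+4=224
after ADD R0, 1: R0=9+1=10
CMP R0, 11  (cmp 10,11)
JNZ start: taken
after MUL R1, 10: R1=6*10=60
after LOAD R1, [R6]: R1=M[224]=26
after XOR R3, R1: R3=10^26=16
after ADD R6, 4: R6=224+4=228
after ADD R0, 1: R0=10+1=11
CMP R0, 11  (cmp 11,11)
JNZ start: not taken
STORE R3, [216] → M[216]=16
halt.
Total executed instructions: 55.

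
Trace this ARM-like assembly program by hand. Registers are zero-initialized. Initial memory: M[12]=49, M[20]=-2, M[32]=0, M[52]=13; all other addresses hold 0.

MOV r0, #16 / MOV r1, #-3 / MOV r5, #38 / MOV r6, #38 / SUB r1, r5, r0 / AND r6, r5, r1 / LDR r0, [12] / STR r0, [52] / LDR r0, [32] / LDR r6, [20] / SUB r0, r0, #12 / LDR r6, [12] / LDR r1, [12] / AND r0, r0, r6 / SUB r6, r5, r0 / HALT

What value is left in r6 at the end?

MOV r0, #16 → r0=16
MOV r1, #-3 → r1=-3
MOV r5, #38 → r5=38
MOV r6, #38 → r6=38
SUB r1, r5, r0 → r1=38-16=22
AND r6, r5, r1 → r6=38&22=6
LDR r0, [12] → r0=M[12]=49
STR r0, [52] → M[52]=49
LDR r0, [32] → r0=M[32]=0
LDR r6, [20] → r6=M[20]=-2
SUB r0, r0, #12 → r0=0-12=-12
LDR r6, [12] → r6=M[12]=49
LDR r1, [12] → r1=M[12]=49
AND r0, r0, r6 → r0=(-12)&49=48
SUB r6, r5, r0 → r6=38-48=-10
halt.

-10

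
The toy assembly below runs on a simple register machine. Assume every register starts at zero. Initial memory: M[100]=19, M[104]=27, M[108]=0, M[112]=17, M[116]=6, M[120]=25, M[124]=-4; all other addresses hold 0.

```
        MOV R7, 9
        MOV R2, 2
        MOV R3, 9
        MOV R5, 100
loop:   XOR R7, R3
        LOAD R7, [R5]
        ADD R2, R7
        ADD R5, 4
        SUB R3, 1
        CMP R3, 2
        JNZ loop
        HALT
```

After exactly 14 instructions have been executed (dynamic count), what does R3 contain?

R7=9
R2=2
R3=9
R5=100
R7=9^9=0
R7=M[100]=19
R2=2+19=21
R5=100+4=104
R3=9-1=8
CMP R3, 2  (cmp 8,2)
JNZ loop: taken
R7=19^8=27
R7=M[104]=27
R2=21+27=48
After step 14: R3 = 8.

8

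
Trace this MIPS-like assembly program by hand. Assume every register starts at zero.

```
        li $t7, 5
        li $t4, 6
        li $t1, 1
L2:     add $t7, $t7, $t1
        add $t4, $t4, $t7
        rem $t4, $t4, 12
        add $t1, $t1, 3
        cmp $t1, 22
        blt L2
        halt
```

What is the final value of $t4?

9

$t7=5
$t4=6
$t1=1
$t7=5+1=6
$t4=6+6=12
$t4=12%12=0
$t1=1+3=4
cmp $t1, 22  (cmp 4,22)
blt L2: taken
$t7=6+4=10
$t4=0+10=10
$t4=10%12=10
$t1=4+3=7
cmp $t1, 22  (cmp 7,22)
blt L2: taken
$t7=10+7=17
$t4=10+17=27
$t4=27%12=3
$t1=7+3=10
cmp $t1, 22  (cmp 10,22)
blt L2: taken
$t7=17+10=27
$t4=3+27=30
$t4=30%12=6
$t1=10+3=13
cmp $t1, 22  (cmp 13,22)
blt L2: taken
$t7=27+13=40
$t4=6+40=46
$t4=46%12=10
$t1=13+3=16
cmp $t1, 22  (cmp 16,22)
blt L2: taken
$t7=40+16=56
$t4=10+56=66
$t4=66%12=6
$t1=16+3=19
cmp $t1, 22  (cmp 19,22)
blt L2: taken
$t7=56+19=75
$t4=6+75=81
$t4=81%12=9
$t1=19+3=22
cmp $t1, 22  (cmp 22,22)
blt L2: not taken
halt.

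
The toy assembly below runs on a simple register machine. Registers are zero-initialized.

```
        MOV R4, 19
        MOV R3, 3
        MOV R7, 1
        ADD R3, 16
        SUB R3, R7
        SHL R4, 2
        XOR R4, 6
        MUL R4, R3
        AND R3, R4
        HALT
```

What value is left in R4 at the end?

1332

R4=19
R3=3
R7=1
R3=3+16=19
R3=19-1=18
R4=19<<2=76
R4=76^6=74
R4=74*18=1332
R3=18&1332=16
halt.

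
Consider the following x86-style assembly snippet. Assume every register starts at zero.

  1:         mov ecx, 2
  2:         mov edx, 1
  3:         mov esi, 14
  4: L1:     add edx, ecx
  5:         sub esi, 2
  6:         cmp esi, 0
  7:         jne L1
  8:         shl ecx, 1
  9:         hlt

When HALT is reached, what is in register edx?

15

after mov ecx, 2: ecx=2
after mov edx, 1: edx=1
after mov esi, 14: esi=14
after add edx, ecx: edx=1+2=3
after sub esi, 2: esi=14-2=12
cmp esi, 0  (cmp 12,0)
jne L1: taken
after add edx, ecx: edx=3+2=5
after sub esi, 2: esi=12-2=10
cmp esi, 0  (cmp 10,0)
jne L1: taken
after add edx, ecx: edx=5+2=7
after sub esi, 2: esi=10-2=8
cmp esi, 0  (cmp 8,0)
jne L1: taken
after add edx, ecx: edx=7+2=9
after sub esi, 2: esi=8-2=6
cmp esi, 0  (cmp 6,0)
jne L1: taken
after add edx, ecx: edx=9+2=11
after sub esi, 2: esi=6-2=4
cmp esi, 0  (cmp 4,0)
jne L1: taken
after add edx, ecx: edx=11+2=13
after sub esi, 2: esi=4-2=2
cmp esi, 0  (cmp 2,0)
jne L1: taken
after add edx, ecx: edx=13+2=15
after sub esi, 2: esi=2-2=0
cmp esi, 0  (cmp 0,0)
jne L1: not taken
after shl ecx, 1: ecx=2<<1=4
halt.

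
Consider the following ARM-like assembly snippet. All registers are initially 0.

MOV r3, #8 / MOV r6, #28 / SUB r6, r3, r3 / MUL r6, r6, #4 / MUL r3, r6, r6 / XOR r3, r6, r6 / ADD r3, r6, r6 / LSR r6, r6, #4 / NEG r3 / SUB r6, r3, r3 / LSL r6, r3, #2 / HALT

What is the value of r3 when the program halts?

0

MOV r3, #8 → r3=8
MOV r6, #28 → r6=28
SUB r6, r3, r3 → r6=8-8=0
MUL r6, r6, #4 → r6=0*4=0
MUL r3, r6, r6 → r3=0*0=0
XOR r3, r6, r6 → r3=0^0=0
ADD r3, r6, r6 → r3=0+0=0
LSR r6, r6, #4 → r6=0>>4=0
NEG r3 → r3=-(0)=0
SUB r6, r3, r3 → r6=0-0=0
LSL r6, r3, #2 → r6=0<<2=0
halt.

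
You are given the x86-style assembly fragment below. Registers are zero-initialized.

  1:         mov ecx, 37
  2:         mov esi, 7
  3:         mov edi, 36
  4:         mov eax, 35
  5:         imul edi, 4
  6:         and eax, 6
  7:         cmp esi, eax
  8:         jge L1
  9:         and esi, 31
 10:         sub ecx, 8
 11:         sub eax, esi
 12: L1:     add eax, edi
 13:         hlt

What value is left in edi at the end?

144

after mov ecx, 37: ecx=37
after mov esi, 7: esi=7
after mov edi, 36: edi=36
after mov eax, 35: eax=35
after imul edi, 4: edi=36*4=144
after and eax, 6: eax=35&6=2
cmp esi, eax  (cmp 7,2)
jge L1: taken
after add eax, edi: eax=2+144=146
halt.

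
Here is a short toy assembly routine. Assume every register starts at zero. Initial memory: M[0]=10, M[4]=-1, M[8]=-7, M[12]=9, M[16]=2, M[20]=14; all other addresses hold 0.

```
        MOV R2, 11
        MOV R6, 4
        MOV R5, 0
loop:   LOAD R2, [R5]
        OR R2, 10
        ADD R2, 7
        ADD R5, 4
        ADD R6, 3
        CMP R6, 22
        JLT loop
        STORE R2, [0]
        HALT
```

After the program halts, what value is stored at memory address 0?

21

MOV R2, 11 → R2=11
MOV R6, 4 → R6=4
MOV R5, 0 → R5=0
LOAD R2, [R5] → R2=M[0]=10
OR R2, 10 → R2=10|10=10
ADD R2, 7 → R2=10+7=17
ADD R5, 4 → R5=0+4=4
ADD R6, 3 → R6=4+3=7
CMP R6, 22  (cmp 7,22)
JLT loop: taken
LOAD R2, [R5] → R2=M[4]=-1
OR R2, 10 → R2=(-1)|10=-1
ADD R2, 7 → R2=(-1)+7=6
ADD R5, 4 → R5=4+4=8
ADD R6, 3 → R6=7+3=10
CMP R6, 22  (cmp 10,22)
JLT loop: taken
LOAD R2, [R5] → R2=M[8]=-7
OR R2, 10 → R2=(-7)|10=-5
ADD R2, 7 → R2=(-5)+7=2
ADD R5, 4 → R5=8+4=12
ADD R6, 3 → R6=10+3=13
CMP R6, 22  (cmp 13,22)
JLT loop: taken
LOAD R2, [R5] → R2=M[12]=9
OR R2, 10 → R2=9|10=11
ADD R2, 7 → R2=11+7=18
ADD R5, 4 → R5=12+4=16
ADD R6, 3 → R6=13+3=16
CMP R6, 22  (cmp 16,22)
JLT loop: taken
LOAD R2, [R5] → R2=M[16]=2
OR R2, 10 → R2=2|10=10
ADD R2, 7 → R2=10+7=17
ADD R5, 4 → R5=16+4=20
ADD R6, 3 → R6=16+3=19
CMP R6, 22  (cmp 19,22)
JLT loop: taken
LOAD R2, [R5] → R2=M[20]=14
OR R2, 10 → R2=14|10=14
ADD R2, 7 → R2=14+7=21
ADD R5, 4 → R5=20+4=24
ADD R6, 3 → R6=19+3=22
CMP R6, 22  (cmp 22,22)
JLT loop: not taken
STORE R2, [0] → M[0]=21
halt.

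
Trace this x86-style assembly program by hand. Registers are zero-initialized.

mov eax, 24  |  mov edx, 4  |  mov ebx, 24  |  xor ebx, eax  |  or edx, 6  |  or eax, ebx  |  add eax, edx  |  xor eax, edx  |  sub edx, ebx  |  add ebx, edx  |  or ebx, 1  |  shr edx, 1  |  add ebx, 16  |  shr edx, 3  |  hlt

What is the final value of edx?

0

eax=24
edx=4
ebx=24
ebx=24^24=0
edx=4|6=6
eax=24|0=24
eax=24+6=30
eax=30^6=24
edx=6-0=6
ebx=0+6=6
ebx=6|1=7
edx=6>>1=3
ebx=7+16=23
edx=3>>3=0
halt.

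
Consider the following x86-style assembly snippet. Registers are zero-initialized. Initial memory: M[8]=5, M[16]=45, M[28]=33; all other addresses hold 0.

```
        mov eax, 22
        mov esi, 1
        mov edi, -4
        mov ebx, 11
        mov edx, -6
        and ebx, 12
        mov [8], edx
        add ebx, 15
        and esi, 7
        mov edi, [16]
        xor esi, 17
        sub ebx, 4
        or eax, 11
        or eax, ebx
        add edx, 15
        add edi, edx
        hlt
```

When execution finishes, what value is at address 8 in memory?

-6

eax=22
esi=1
edi=-4
ebx=11
edx=-6
ebx=11&12=8
mov [8], edx → M[8]=-6
ebx=8+15=23
esi=1&7=1
edi=M[16]=45
esi=1^17=16
ebx=23-4=19
eax=22|11=31
eax=31|19=31
edx=(-6)+15=9
edi=45+9=54
halt.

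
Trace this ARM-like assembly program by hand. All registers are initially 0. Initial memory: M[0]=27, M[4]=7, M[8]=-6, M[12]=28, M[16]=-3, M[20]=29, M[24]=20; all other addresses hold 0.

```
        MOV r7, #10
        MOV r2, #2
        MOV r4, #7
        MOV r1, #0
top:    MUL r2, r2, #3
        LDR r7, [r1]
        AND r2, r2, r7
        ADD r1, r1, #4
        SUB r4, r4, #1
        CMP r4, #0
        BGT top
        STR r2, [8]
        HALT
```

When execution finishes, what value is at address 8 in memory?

after MOV r7, #10: r7=10
after MOV r2, #2: r2=2
after MOV r4, #7: r4=7
after MOV r1, #0: r1=0
after MUL r2, r2, #3: r2=2*3=6
after LDR r7, [r1]: r7=M[0]=27
after AND r2, r2, r7: r2=6&27=2
after ADD r1, r1, #4: r1=0+4=4
after SUB r4, r4, #1: r4=7-1=6
CMP r4, #0  (cmp 6,0)
BGT top: taken
after MUL r2, r2, #3: r2=2*3=6
after LDR r7, [r1]: r7=M[4]=7
after AND r2, r2, r7: r2=6&7=6
after ADD r1, r1, #4: r1=4+4=8
after SUB r4, r4, #1: r4=6-1=5
CMP r4, #0  (cmp 5,0)
BGT top: taken
after MUL r2, r2, #3: r2=6*3=18
after LDR r7, [r1]: r7=M[8]=-6
after AND r2, r2, r7: r2=18&(-6)=18
after ADD r1, r1, #4: r1=8+4=12
after SUB r4, r4, #1: r4=5-1=4
CMP r4, #0  (cmp 4,0)
BGT top: taken
after MUL r2, r2, #3: r2=18*3=54
after LDR r7, [r1]: r7=M[12]=28
after AND r2, r2, r7: r2=54&28=20
after ADD r1, r1, #4: r1=12+4=16
after SUB r4, r4, #1: r4=4-1=3
CMP r4, #0  (cmp 3,0)
BGT top: taken
after MUL r2, r2, #3: r2=20*3=60
after LDR r7, [r1]: r7=M[16]=-3
after AND r2, r2, r7: r2=60&(-3)=60
after ADD r1, r1, #4: r1=16+4=20
after SUB r4, r4, #1: r4=3-1=2
CMP r4, #0  (cmp 2,0)
BGT top: taken
after MUL r2, r2, #3: r2=60*3=180
after LDR r7, [r1]: r7=M[20]=29
after AND r2, r2, r7: r2=180&29=20
after ADD r1, r1, #4: r1=20+4=24
after SUB r4, r4, #1: r4=2-1=1
CMP r4, #0  (cmp 1,0)
BGT top: taken
after MUL r2, r2, #3: r2=20*3=60
after LDR r7, [r1]: r7=M[24]=20
after AND r2, r2, r7: r2=60&20=20
after ADD r1, r1, #4: r1=24+4=28
after SUB r4, r4, #1: r4=1-1=0
CMP r4, #0  (cmp 0,0)
BGT top: not taken
STR r2, [8] → M[8]=20
halt.

20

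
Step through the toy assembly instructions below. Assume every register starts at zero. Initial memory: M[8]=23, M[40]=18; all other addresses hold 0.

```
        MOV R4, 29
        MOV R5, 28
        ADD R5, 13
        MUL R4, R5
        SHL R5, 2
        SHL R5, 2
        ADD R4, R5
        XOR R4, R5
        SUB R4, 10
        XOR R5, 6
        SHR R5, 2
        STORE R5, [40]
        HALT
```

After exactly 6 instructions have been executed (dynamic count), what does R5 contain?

after MOV R4, 29: R4=29
after MOV R5, 28: R5=28
after ADD R5, 13: R5=28+13=41
after MUL R4, R5: R4=29*41=1189
after SHL R5, 2: R5=41<<2=164
after SHL R5, 2: R5=164<<2=656
After step 6: R5 = 656.

656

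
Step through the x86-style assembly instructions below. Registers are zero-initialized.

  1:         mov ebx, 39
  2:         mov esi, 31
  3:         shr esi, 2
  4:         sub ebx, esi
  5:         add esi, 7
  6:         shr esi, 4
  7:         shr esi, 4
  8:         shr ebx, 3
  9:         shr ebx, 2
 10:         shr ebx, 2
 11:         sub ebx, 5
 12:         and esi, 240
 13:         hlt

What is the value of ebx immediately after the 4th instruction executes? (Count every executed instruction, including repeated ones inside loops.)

32

mov ebx, 39 → ebx=39
mov esi, 31 → esi=31
shr esi, 2 → esi=31>>2=7
sub ebx, esi → ebx=39-7=32
After step 4: ebx = 32.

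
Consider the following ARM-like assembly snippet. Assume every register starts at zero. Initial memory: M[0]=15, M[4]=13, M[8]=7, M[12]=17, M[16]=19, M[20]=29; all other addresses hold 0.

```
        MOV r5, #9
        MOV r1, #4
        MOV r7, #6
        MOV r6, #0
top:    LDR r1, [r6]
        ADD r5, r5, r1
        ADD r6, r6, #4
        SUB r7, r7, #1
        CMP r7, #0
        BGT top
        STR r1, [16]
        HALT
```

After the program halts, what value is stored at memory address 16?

29

r5=9
r1=4
r7=6
r6=0
r1=M[0]=15
r5=9+15=24
r6=0+4=4
r7=6-1=5
CMP r7, #0  (cmp 5,0)
BGT top: taken
r1=M[4]=13
r5=24+13=37
r6=4+4=8
r7=5-1=4
CMP r7, #0  (cmp 4,0)
BGT top: taken
r1=M[8]=7
r5=37+7=44
r6=8+4=12
r7=4-1=3
CMP r7, #0  (cmp 3,0)
BGT top: taken
r1=M[12]=17
r5=44+17=61
r6=12+4=16
r7=3-1=2
CMP r7, #0  (cmp 2,0)
BGT top: taken
r1=M[16]=19
r5=61+19=80
r6=16+4=20
r7=2-1=1
CMP r7, #0  (cmp 1,0)
BGT top: taken
r1=M[20]=29
r5=80+29=109
r6=20+4=24
r7=1-1=0
CMP r7, #0  (cmp 0,0)
BGT top: not taken
STR r1, [16] → M[16]=29
halt.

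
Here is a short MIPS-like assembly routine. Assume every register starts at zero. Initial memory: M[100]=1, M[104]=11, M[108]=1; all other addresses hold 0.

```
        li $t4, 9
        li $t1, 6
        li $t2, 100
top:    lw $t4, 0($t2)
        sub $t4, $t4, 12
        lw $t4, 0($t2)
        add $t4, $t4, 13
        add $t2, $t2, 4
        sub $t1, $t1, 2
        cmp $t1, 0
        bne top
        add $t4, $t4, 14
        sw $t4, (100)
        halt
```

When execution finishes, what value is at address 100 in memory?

after li $t4, 9: $t4=9
after li $t1, 6: $t1=6
after li $t2, 100: $t2=100
after lw $t4, 0($t2): $t4=M[100]=1
after sub $t4, $t4, 12: $t4=1-12=-11
after lw $t4, 0($t2): $t4=M[100]=1
after add $t4, $t4, 13: $t4=1+13=14
after add $t2, $t2, 4: $t2=100+4=104
after sub $t1, $t1, 2: $t1=6-2=4
cmp $t1, 0  (cmp 4,0)
bne top: taken
after lw $t4, 0($t2): $t4=M[104]=11
after sub $t4, $t4, 12: $t4=11-12=-1
after lw $t4, 0($t2): $t4=M[104]=11
after add $t4, $t4, 13: $t4=11+13=24
after add $t2, $t2, 4: $t2=104+4=108
after sub $t1, $t1, 2: $t1=4-2=2
cmp $t1, 0  (cmp 2,0)
bne top: taken
after lw $t4, 0($t2): $t4=M[108]=1
after sub $t4, $t4, 12: $t4=1-12=-11
after lw $t4, 0($t2): $t4=M[108]=1
after add $t4, $t4, 13: $t4=1+13=14
after add $t2, $t2, 4: $t2=108+4=112
after sub $t1, $t1, 2: $t1=2-2=0
cmp $t1, 0  (cmp 0,0)
bne top: not taken
after add $t4, $t4, 14: $t4=14+14=28
sw $t4, (100) → M[100]=28
halt.

28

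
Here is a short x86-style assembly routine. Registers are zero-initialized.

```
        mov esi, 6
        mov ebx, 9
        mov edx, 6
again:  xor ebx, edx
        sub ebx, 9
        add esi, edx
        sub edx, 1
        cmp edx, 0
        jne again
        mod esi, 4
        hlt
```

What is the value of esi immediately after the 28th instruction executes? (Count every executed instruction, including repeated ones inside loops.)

24

after mov esi, 6: esi=6
after mov ebx, 9: ebx=9
after mov edx, 6: edx=6
after xor ebx, edx: ebx=9^6=15
after sub ebx, 9: ebx=15-9=6
after add esi, edx: esi=6+6=12
after sub edx, 1: edx=6-1=5
cmp edx, 0  (cmp 5,0)
jne again: taken
after xor ebx, edx: ebx=6^5=3
after sub ebx, 9: ebx=3-9=-6
after add esi, edx: esi=12+5=17
after sub edx, 1: edx=5-1=4
cmp edx, 0  (cmp 4,0)
jne again: taken
after xor ebx, edx: ebx=(-6)^4=-2
after sub ebx, 9: ebx=(-2)-9=-11
after add esi, edx: esi=17+4=21
after sub edx, 1: edx=4-1=3
cmp edx, 0  (cmp 3,0)
jne again: taken
after xor ebx, edx: ebx=(-11)^3=-10
after sub ebx, 9: ebx=(-10)-9=-19
after add esi, edx: esi=21+3=24
after sub edx, 1: edx=3-1=2
cmp edx, 0  (cmp 2,0)
jne again: taken
after xor ebx, edx: ebx=(-19)^2=-17
After step 28: esi = 24.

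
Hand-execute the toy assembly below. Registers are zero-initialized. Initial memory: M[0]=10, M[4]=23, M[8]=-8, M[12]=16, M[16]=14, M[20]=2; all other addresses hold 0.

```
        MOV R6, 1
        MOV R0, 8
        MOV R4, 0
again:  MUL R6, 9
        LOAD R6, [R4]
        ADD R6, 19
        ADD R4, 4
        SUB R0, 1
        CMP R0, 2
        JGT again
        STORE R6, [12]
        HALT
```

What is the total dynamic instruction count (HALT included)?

47

R6=1
R0=8
R4=0
R6=1*9=9
R6=M[0]=10
R6=10+19=29
R4=0+4=4
R0=8-1=7
CMP R0, 2  (cmp 7,2)
JGT again: taken
R6=29*9=261
R6=M[4]=23
R6=23+19=42
R4=4+4=8
R0=7-1=6
CMP R0, 2  (cmp 6,2)
JGT again: taken
R6=42*9=378
R6=M[8]=-8
R6=(-8)+19=11
R4=8+4=12
R0=6-1=5
CMP R0, 2  (cmp 5,2)
JGT again: taken
R6=11*9=99
R6=M[12]=16
R6=16+19=35
R4=12+4=16
R0=5-1=4
CMP R0, 2  (cmp 4,2)
JGT again: taken
R6=35*9=315
R6=M[16]=14
R6=14+19=33
R4=16+4=20
R0=4-1=3
CMP R0, 2  (cmp 3,2)
JGT again: taken
R6=33*9=297
R6=M[20]=2
R6=2+19=21
R4=20+4=24
R0=3-1=2
CMP R0, 2  (cmp 2,2)
JGT again: not taken
STORE R6, [12] → M[12]=21
halt.
Total executed instructions: 47.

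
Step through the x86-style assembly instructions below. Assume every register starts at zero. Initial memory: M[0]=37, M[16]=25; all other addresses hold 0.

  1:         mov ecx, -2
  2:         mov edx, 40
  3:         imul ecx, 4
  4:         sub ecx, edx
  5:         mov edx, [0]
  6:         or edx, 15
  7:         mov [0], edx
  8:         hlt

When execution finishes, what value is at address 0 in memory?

47

after mov ecx, -2: ecx=-2
after mov edx, 40: edx=40
after imul ecx, 4: ecx=(-2)*4=-8
after sub ecx, edx: ecx=(-8)-40=-48
after mov edx, [0]: edx=M[0]=37
after or edx, 15: edx=37|15=47
mov [0], edx → M[0]=47
halt.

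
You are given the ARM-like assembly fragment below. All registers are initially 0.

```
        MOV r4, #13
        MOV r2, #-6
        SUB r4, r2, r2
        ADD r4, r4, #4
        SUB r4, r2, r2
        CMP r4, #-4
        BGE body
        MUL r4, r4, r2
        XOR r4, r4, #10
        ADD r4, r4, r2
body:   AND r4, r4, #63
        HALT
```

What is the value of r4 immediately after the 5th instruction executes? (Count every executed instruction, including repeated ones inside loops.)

0

MOV r4, #13 → r4=13
MOV r2, #-6 → r2=-6
SUB r4, r2, r2 → r4=(-6)-(-6)=0
ADD r4, r4, #4 → r4=0+4=4
SUB r4, r2, r2 → r4=(-6)-(-6)=0
After step 5: r4 = 0.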